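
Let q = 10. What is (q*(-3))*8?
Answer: -240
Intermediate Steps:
(q*(-3))*8 = (10*(-3))*8 = -30*8 = -240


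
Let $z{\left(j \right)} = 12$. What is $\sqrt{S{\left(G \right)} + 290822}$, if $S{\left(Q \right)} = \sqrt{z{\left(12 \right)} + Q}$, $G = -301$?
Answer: $\sqrt{290822 + 17 i} \approx 539.28 + 0.016 i$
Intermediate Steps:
$S{\left(Q \right)} = \sqrt{12 + Q}$
$\sqrt{S{\left(G \right)} + 290822} = \sqrt{\sqrt{12 - 301} + 290822} = \sqrt{\sqrt{-289} + 290822} = \sqrt{17 i + 290822} = \sqrt{290822 + 17 i}$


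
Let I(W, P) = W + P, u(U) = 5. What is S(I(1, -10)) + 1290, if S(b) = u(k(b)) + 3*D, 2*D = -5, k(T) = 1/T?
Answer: 2575/2 ≈ 1287.5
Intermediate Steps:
k(T) = 1/T
D = -5/2 (D = (½)*(-5) = -5/2 ≈ -2.5000)
I(W, P) = P + W
S(b) = -5/2 (S(b) = 5 + 3*(-5/2) = 5 - 15/2 = -5/2)
S(I(1, -10)) + 1290 = -5/2 + 1290 = 2575/2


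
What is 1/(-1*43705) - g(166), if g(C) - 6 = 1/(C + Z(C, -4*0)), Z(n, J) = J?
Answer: -43574051/7255030 ≈ -6.0061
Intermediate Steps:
g(C) = 6 + 1/C (g(C) = 6 + 1/(C - 4*0) = 6 + 1/(C + 0) = 6 + 1/C)
1/(-1*43705) - g(166) = 1/(-1*43705) - (6 + 1/166) = 1/(-43705) - (6 + 1/166) = -1/43705 - 1*997/166 = -1/43705 - 997/166 = -43574051/7255030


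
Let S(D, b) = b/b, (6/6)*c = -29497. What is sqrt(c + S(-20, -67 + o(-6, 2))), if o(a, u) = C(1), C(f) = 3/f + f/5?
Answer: 2*I*sqrt(7374) ≈ 171.74*I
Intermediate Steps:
C(f) = 3/f + f/5 (C(f) = 3/f + f*(1/5) = 3/f + f/5)
o(a, u) = 16/5 (o(a, u) = 3/1 + (1/5)*1 = 3*1 + 1/5 = 3 + 1/5 = 16/5)
c = -29497
S(D, b) = 1
sqrt(c + S(-20, -67 + o(-6, 2))) = sqrt(-29497 + 1) = sqrt(-29496) = 2*I*sqrt(7374)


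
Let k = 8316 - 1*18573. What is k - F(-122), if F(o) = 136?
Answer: -10393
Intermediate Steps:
k = -10257 (k = 8316 - 18573 = -10257)
k - F(-122) = -10257 - 1*136 = -10257 - 136 = -10393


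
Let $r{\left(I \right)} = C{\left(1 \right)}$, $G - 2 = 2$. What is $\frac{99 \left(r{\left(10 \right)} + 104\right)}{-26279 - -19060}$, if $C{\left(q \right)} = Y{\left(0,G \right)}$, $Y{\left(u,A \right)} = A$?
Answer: $- \frac{10692}{7219} \approx -1.4811$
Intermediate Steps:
$G = 4$ ($G = 2 + 2 = 4$)
$C{\left(q \right)} = 4$
$r{\left(I \right)} = 4$
$\frac{99 \left(r{\left(10 \right)} + 104\right)}{-26279 - -19060} = \frac{99 \left(4 + 104\right)}{-26279 - -19060} = \frac{99 \cdot 108}{-26279 + 19060} = \frac{10692}{-7219} = 10692 \left(- \frac{1}{7219}\right) = - \frac{10692}{7219}$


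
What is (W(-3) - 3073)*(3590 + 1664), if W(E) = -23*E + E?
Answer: -15798778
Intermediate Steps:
W(E) = -22*E
(W(-3) - 3073)*(3590 + 1664) = (-22*(-3) - 3073)*(3590 + 1664) = (66 - 3073)*5254 = -3007*5254 = -15798778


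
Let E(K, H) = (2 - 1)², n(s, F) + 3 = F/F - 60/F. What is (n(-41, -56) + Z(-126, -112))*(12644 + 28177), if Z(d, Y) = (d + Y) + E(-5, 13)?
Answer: -135974751/14 ≈ -9.7125e+6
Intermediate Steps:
n(s, F) = -2 - 60/F (n(s, F) = -3 + (F/F - 60/F) = -3 + (1 - 60/F) = -2 - 60/F)
E(K, H) = 1 (E(K, H) = 1² = 1)
Z(d, Y) = 1 + Y + d (Z(d, Y) = (d + Y) + 1 = (Y + d) + 1 = 1 + Y + d)
(n(-41, -56) + Z(-126, -112))*(12644 + 28177) = ((-2 - 60/(-56)) + (1 - 112 - 126))*(12644 + 28177) = ((-2 - 60*(-1/56)) - 237)*40821 = ((-2 + 15/14) - 237)*40821 = (-13/14 - 237)*40821 = -3331/14*40821 = -135974751/14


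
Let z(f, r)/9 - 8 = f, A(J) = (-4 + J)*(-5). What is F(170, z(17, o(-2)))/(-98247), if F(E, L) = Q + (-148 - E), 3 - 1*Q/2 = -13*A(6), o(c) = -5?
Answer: 572/98247 ≈ 0.0058221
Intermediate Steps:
A(J) = 20 - 5*J
z(f, r) = 72 + 9*f
Q = -254 (Q = 6 - (-26)*(20 - 5*6) = 6 - (-26)*(20 - 30) = 6 - (-26)*(-10) = 6 - 2*130 = 6 - 260 = -254)
F(E, L) = -402 - E (F(E, L) = -254 + (-148 - E) = -402 - E)
F(170, z(17, o(-2)))/(-98247) = (-402 - 1*170)/(-98247) = (-402 - 170)*(-1/98247) = -572*(-1/98247) = 572/98247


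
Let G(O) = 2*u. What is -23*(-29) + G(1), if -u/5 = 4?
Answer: 627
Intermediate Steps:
u = -20 (u = -5*4 = -20)
G(O) = -40 (G(O) = 2*(-20) = -40)
-23*(-29) + G(1) = -23*(-29) - 40 = 667 - 40 = 627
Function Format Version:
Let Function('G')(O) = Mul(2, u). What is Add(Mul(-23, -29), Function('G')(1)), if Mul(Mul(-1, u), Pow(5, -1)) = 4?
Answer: 627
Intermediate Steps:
u = -20 (u = Mul(-5, 4) = -20)
Function('G')(O) = -40 (Function('G')(O) = Mul(2, -20) = -40)
Add(Mul(-23, -29), Function('G')(1)) = Add(Mul(-23, -29), -40) = Add(667, -40) = 627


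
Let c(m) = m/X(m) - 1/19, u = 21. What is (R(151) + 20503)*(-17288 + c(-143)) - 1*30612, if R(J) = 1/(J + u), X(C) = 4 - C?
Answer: -42576008338642/120099 ≈ -3.5451e+8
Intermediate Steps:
R(J) = 1/(21 + J) (R(J) = 1/(J + 21) = 1/(21 + J))
c(m) = -1/19 + m/(4 - m) (c(m) = m/(4 - m) - 1/19 = -1/19 + m/(4 - m))
(R(151) + 20503)*(-17288 + c(-143)) - 1*30612 = (1/(21 + 151) + 20503)*(-17288 + 4*(1 - 5*(-143))/(19*(-4 - 143))) - 1*30612 = (1/172 + 20503)*(-17288 + (4/19)*(1 + 715)/(-147)) - 30612 = (1/172 + 20503)*(-17288 + (4/19)*(-1/147)*716) - 30612 = 3526517*(-17288 - 2864/2793)/172 - 30612 = (3526517/172)*(-48288248/2793) - 30612 = -42572331868054/120099 - 30612 = -42576008338642/120099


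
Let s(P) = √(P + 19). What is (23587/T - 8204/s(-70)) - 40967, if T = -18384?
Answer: -753160915/18384 + 8204*I*√51/51 ≈ -40968.0 + 1148.8*I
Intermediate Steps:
s(P) = √(19 + P)
(23587/T - 8204/s(-70)) - 40967 = (23587/(-18384) - 8204/√(19 - 70)) - 40967 = (23587*(-1/18384) - 8204*(-I*√51/51)) - 40967 = (-23587/18384 - 8204*(-I*√51/51)) - 40967 = (-23587/18384 - (-8204)*I*√51/51) - 40967 = (-23587/18384 + 8204*I*√51/51) - 40967 = -753160915/18384 + 8204*I*√51/51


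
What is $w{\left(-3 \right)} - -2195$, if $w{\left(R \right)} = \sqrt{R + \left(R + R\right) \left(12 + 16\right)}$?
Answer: $2195 + 3 i \sqrt{19} \approx 2195.0 + 13.077 i$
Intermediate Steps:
$w{\left(R \right)} = \sqrt{57} \sqrt{R}$ ($w{\left(R \right)} = \sqrt{R + 2 R 28} = \sqrt{R + 56 R} = \sqrt{57 R} = \sqrt{57} \sqrt{R}$)
$w{\left(-3 \right)} - -2195 = \sqrt{57} \sqrt{-3} - -2195 = \sqrt{57} i \sqrt{3} + 2195 = 3 i \sqrt{19} + 2195 = 2195 + 3 i \sqrt{19}$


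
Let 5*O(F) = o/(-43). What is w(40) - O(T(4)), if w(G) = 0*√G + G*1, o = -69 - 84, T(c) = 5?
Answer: 8447/215 ≈ 39.288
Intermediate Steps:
o = -153
w(G) = G (w(G) = 0 + G = G)
O(F) = 153/215 (O(F) = (-153/(-43))/5 = (-153*(-1/43))/5 = (⅕)*(153/43) = 153/215)
w(40) - O(T(4)) = 40 - 1*153/215 = 40 - 153/215 = 8447/215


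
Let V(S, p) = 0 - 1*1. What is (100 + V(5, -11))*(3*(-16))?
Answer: -4752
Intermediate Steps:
V(S, p) = -1 (V(S, p) = 0 - 1 = -1)
(100 + V(5, -11))*(3*(-16)) = (100 - 1)*(3*(-16)) = 99*(-48) = -4752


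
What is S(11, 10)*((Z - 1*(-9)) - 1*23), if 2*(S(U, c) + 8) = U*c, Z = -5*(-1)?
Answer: -423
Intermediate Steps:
Z = 5
S(U, c) = -8 + U*c/2 (S(U, c) = -8 + (U*c)/2 = -8 + U*c/2)
S(11, 10)*((Z - 1*(-9)) - 1*23) = (-8 + (½)*11*10)*((5 - 1*(-9)) - 1*23) = (-8 + 55)*((5 + 9) - 23) = 47*(14 - 23) = 47*(-9) = -423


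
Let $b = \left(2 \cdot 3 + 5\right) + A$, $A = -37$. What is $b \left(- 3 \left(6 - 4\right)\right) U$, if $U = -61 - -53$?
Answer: $-1248$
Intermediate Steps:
$b = -26$ ($b = \left(2 \cdot 3 + 5\right) - 37 = \left(6 + 5\right) - 37 = 11 - 37 = -26$)
$U = -8$ ($U = -61 + 53 = -8$)
$b \left(- 3 \left(6 - 4\right)\right) U = - 26 \left(- 3 \left(6 - 4\right)\right) \left(-8\right) = - 26 \left(\left(-3\right) 2\right) \left(-8\right) = \left(-26\right) \left(-6\right) \left(-8\right) = 156 \left(-8\right) = -1248$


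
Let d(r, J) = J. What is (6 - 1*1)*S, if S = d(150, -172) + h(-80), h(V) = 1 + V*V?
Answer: 31145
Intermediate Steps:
h(V) = 1 + V**2
S = 6229 (S = -172 + (1 + (-80)**2) = -172 + (1 + 6400) = -172 + 6401 = 6229)
(6 - 1*1)*S = (6 - 1*1)*6229 = (6 - 1)*6229 = 5*6229 = 31145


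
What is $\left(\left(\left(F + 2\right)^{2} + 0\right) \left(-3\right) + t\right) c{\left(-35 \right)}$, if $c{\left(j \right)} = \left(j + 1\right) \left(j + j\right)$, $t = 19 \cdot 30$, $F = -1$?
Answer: $1349460$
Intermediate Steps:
$t = 570$
$c{\left(j \right)} = 2 j \left(1 + j\right)$ ($c{\left(j \right)} = \left(1 + j\right) 2 j = 2 j \left(1 + j\right)$)
$\left(\left(\left(F + 2\right)^{2} + 0\right) \left(-3\right) + t\right) c{\left(-35 \right)} = \left(\left(\left(-1 + 2\right)^{2} + 0\right) \left(-3\right) + 570\right) 2 \left(-35\right) \left(1 - 35\right) = \left(\left(1^{2} + 0\right) \left(-3\right) + 570\right) 2 \left(-35\right) \left(-34\right) = \left(\left(1 + 0\right) \left(-3\right) + 570\right) 2380 = \left(1 \left(-3\right) + 570\right) 2380 = \left(-3 + 570\right) 2380 = 567 \cdot 2380 = 1349460$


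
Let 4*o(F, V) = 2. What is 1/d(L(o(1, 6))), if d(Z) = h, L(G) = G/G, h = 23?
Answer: 1/23 ≈ 0.043478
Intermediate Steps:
o(F, V) = ½ (o(F, V) = (¼)*2 = ½)
L(G) = 1
d(Z) = 23
1/d(L(o(1, 6))) = 1/23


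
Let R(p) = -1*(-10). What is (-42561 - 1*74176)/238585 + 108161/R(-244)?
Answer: 5160884963/477170 ≈ 10816.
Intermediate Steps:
R(p) = 10
(-42561 - 1*74176)/238585 + 108161/R(-244) = (-42561 - 1*74176)/238585 + 108161/10 = (-42561 - 74176)*(1/238585) + 108161*(1/10) = -116737*1/238585 + 108161/10 = -116737/238585 + 108161/10 = 5160884963/477170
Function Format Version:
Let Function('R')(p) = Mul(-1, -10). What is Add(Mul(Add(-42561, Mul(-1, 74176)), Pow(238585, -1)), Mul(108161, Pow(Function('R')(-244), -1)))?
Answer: Rational(5160884963, 477170) ≈ 10816.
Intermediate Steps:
Function('R')(p) = 10
Add(Mul(Add(-42561, Mul(-1, 74176)), Pow(238585, -1)), Mul(108161, Pow(Function('R')(-244), -1))) = Add(Mul(Add(-42561, Mul(-1, 74176)), Pow(238585, -1)), Mul(108161, Pow(10, -1))) = Add(Mul(Add(-42561, -74176), Rational(1, 238585)), Mul(108161, Rational(1, 10))) = Add(Mul(-116737, Rational(1, 238585)), Rational(108161, 10)) = Add(Rational(-116737, 238585), Rational(108161, 10)) = Rational(5160884963, 477170)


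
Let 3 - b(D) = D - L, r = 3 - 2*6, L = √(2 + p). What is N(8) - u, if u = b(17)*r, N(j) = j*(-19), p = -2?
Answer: -278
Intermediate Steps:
L = 0 (L = √(2 - 2) = √0 = 0)
r = -9 (r = 3 - 12 = -9)
b(D) = 3 - D (b(D) = 3 - (D - 1*0) = 3 - (D + 0) = 3 - D)
N(j) = -19*j
u = 126 (u = (3 - 1*17)*(-9) = (3 - 17)*(-9) = -14*(-9) = 126)
N(8) - u = -19*8 - 1*126 = -152 - 126 = -278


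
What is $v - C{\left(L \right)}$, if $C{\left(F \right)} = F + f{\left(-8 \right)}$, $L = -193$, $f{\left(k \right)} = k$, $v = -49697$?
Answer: $-49496$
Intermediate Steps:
$C{\left(F \right)} = -8 + F$ ($C{\left(F \right)} = F - 8 = -8 + F$)
$v - C{\left(L \right)} = -49697 - \left(-8 - 193\right) = -49697 - -201 = -49697 + 201 = -49496$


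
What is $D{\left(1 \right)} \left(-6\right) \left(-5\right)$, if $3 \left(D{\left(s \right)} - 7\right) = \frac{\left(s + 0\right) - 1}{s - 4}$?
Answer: $210$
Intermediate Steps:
$D{\left(s \right)} = 7 + \frac{-1 + s}{3 \left(-4 + s\right)}$ ($D{\left(s \right)} = 7 + \frac{\left(\left(s + 0\right) - 1\right) \frac{1}{s - 4}}{3} = 7 + \frac{\left(s - 1\right) \frac{1}{-4 + s}}{3} = 7 + \frac{\left(-1 + s\right) \frac{1}{-4 + s}}{3} = 7 + \frac{\frac{1}{-4 + s} \left(-1 + s\right)}{3} = 7 + \frac{-1 + s}{3 \left(-4 + s\right)}$)
$D{\left(1 \right)} \left(-6\right) \left(-5\right) = \frac{-85 + 22 \cdot 1}{3 \left(-4 + 1\right)} \left(-6\right) \left(-5\right) = \frac{-85 + 22}{3 \left(-3\right)} \left(-6\right) \left(-5\right) = \frac{1}{3} \left(- \frac{1}{3}\right) \left(-63\right) \left(-6\right) \left(-5\right) = 7 \left(-6\right) \left(-5\right) = \left(-42\right) \left(-5\right) = 210$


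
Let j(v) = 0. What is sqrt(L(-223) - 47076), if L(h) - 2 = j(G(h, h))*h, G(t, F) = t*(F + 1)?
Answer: I*sqrt(47074) ≈ 216.97*I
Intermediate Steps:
G(t, F) = t*(1 + F)
L(h) = 2 (L(h) = 2 + 0*h = 2 + 0 = 2)
sqrt(L(-223) - 47076) = sqrt(2 - 47076) = sqrt(-47074) = I*sqrt(47074)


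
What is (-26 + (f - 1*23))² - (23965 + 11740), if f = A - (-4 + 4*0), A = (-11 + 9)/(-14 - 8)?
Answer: -4076269/121 ≈ -33688.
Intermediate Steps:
A = 1/11 (A = -2/(-22) = -2*(-1/22) = 1/11 ≈ 0.090909)
f = 45/11 (f = 1/11 - (-4 + 4*0) = 1/11 - (-4 + 0) = 1/11 - 1*(-4) = 1/11 + 4 = 45/11 ≈ 4.0909)
(-26 + (f - 1*23))² - (23965 + 11740) = (-26 + (45/11 - 1*23))² - (23965 + 11740) = (-26 + (45/11 - 23))² - 1*35705 = (-26 - 208/11)² - 35705 = (-494/11)² - 35705 = 244036/121 - 35705 = -4076269/121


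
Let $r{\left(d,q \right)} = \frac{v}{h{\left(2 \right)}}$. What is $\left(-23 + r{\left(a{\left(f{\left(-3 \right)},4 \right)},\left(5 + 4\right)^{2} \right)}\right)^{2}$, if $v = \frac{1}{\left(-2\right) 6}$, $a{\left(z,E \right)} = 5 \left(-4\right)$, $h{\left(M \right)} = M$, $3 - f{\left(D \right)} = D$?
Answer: $\frac{305809}{576} \approx 530.92$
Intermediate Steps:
$f{\left(D \right)} = 3 - D$
$a{\left(z,E \right)} = -20$
$v = - \frac{1}{12}$ ($v = \frac{1}{-12} = - \frac{1}{12} \approx -0.083333$)
$r{\left(d,q \right)} = - \frac{1}{24}$ ($r{\left(d,q \right)} = - \frac{1}{12 \cdot 2} = \left(- \frac{1}{12}\right) \frac{1}{2} = - \frac{1}{24}$)
$\left(-23 + r{\left(a{\left(f{\left(-3 \right)},4 \right)},\left(5 + 4\right)^{2} \right)}\right)^{2} = \left(-23 - \frac{1}{24}\right)^{2} = \left(- \frac{553}{24}\right)^{2} = \frac{305809}{576}$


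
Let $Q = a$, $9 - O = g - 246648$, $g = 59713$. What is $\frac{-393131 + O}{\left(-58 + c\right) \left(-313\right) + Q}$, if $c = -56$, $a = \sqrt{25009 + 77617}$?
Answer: $- \frac{3678582267}{636551249} + \frac{4742301 \sqrt{194}}{1273102498} \approx -5.727$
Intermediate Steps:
$O = 186944$ ($O = 9 - \left(59713 - 246648\right) = 9 - -186935 = 9 + 186935 = 186944$)
$a = 23 \sqrt{194}$ ($a = \sqrt{102626} = 23 \sqrt{194} \approx 320.35$)
$Q = 23 \sqrt{194} \approx 320.35$
$\frac{-393131 + O}{\left(-58 + c\right) \left(-313\right) + Q} = \frac{-393131 + 186944}{\left(-58 - 56\right) \left(-313\right) + 23 \sqrt{194}} = - \frac{206187}{\left(-114\right) \left(-313\right) + 23 \sqrt{194}} = - \frac{206187}{35682 + 23 \sqrt{194}}$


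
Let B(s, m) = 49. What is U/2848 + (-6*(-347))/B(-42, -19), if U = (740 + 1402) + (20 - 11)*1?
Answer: 6034935/139552 ≈ 43.245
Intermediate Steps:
U = 2151 (U = 2142 + 9*1 = 2142 + 9 = 2151)
U/2848 + (-6*(-347))/B(-42, -19) = 2151/2848 - 6*(-347)/49 = 2151*(1/2848) + 2082*(1/49) = 2151/2848 + 2082/49 = 6034935/139552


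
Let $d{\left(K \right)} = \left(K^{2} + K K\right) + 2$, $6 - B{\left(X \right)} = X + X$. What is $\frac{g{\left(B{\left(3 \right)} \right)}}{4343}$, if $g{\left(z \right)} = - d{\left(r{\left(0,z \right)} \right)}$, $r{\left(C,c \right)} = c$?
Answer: $- \frac{2}{4343} \approx -0.00046051$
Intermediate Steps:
$B{\left(X \right)} = 6 - 2 X$ ($B{\left(X \right)} = 6 - \left(X + X\right) = 6 - 2 X$)
$d{\left(K \right)} = 2 + 2 K^{2}$ ($d{\left(K \right)} = \left(K^{2} + K^{2}\right) + 2 = 2 K^{2} + 2 = 2 + 2 K^{2}$)
$g{\left(z \right)} = -2 - 2 z^{2}$ ($g{\left(z \right)} = - (2 + 2 z^{2}) = -2 - 2 z^{2}$)
$\frac{g{\left(B{\left(3 \right)} \right)}}{4343} = \frac{-2 - 2 \left(6 - 6\right)^{2}}{4343} = \left(-2 - 2 \left(6 - 6\right)^{2}\right) \frac{1}{4343} = \left(-2 - 2 \cdot 0^{2}\right) \frac{1}{4343} = \left(-2 - 0\right) \frac{1}{4343} = \left(-2 + 0\right) \frac{1}{4343} = \left(-2\right) \frac{1}{4343} = - \frac{2}{4343}$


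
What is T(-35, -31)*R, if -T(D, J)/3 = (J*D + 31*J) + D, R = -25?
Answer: 6675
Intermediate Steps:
T(D, J) = -93*J - 3*D - 3*D*J (T(D, J) = -3*((J*D + 31*J) + D) = -3*((D*J + 31*J) + D) = -3*((31*J + D*J) + D) = -3*(D + 31*J + D*J) = -93*J - 3*D - 3*D*J)
T(-35, -31)*R = (-93*(-31) - 3*(-35) - 3*(-35)*(-31))*(-25) = (2883 + 105 - 3255)*(-25) = -267*(-25) = 6675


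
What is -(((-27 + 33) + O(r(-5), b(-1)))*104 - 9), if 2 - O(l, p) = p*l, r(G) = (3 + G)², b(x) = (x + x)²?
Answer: 841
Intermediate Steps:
b(x) = 4*x² (b(x) = (2*x)² = 4*x²)
O(l, p) = 2 - l*p (O(l, p) = 2 - p*l = 2 - l*p)
-(((-27 + 33) + O(r(-5), b(-1)))*104 - 9) = -(((-27 + 33) + (2 - (3 - 5)²*4*(-1)²))*104 - 9) = -((6 + (2 - 1*(-2)²*4*1))*104 - 9) = -((6 + (2 - 1*4*4))*104 - 9) = -((6 + (2 - 16))*104 - 9) = -((6 - 14)*104 - 9) = -(-8*104 - 9) = -(-832 - 9) = -1*(-841) = 841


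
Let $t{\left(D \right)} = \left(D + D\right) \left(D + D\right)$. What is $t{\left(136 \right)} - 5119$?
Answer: $68865$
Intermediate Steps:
$t{\left(D \right)} = 4 D^{2}$ ($t{\left(D \right)} = 2 D 2 D = 4 D^{2}$)
$t{\left(136 \right)} - 5119 = 4 \cdot 136^{2} - 5119 = 4 \cdot 18496 - 5119 = 73984 - 5119 = 68865$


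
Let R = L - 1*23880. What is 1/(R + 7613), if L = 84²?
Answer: -1/9211 ≈ -0.00010857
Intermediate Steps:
L = 7056
R = -16824 (R = 7056 - 1*23880 = 7056 - 23880 = -16824)
1/(R + 7613) = 1/(-16824 + 7613) = 1/(-9211) = -1/9211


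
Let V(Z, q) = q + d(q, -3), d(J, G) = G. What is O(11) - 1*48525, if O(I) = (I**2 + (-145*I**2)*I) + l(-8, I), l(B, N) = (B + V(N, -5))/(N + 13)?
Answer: -724199/3 ≈ -2.4140e+5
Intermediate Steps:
V(Z, q) = -3 + q (V(Z, q) = q - 3 = -3 + q)
l(B, N) = (-8 + B)/(13 + N) (l(B, N) = (B + (-3 - 5))/(N + 13) = (B - 8)/(13 + N) = (-8 + B)/(13 + N))
O(I) = I**2 - 145*I**3 - 16/(13 + I) (O(I) = (I**2 + (-145*I**2)*I) + (-8 - 8)/(13 + I) = (I**2 - 145*I**3) - 16/(13 + I) = I**2 - 145*I**3 - 16/(13 + I))
O(11) - 1*48525 = (-16 + 11**2*(1 - 145*11)*(13 + 11))/(13 + 11) - 1*48525 = (-16 + 121*(1 - 1595)*24)/24 - 48525 = (-16 + 121*(-1594)*24)/24 - 48525 = (-16 - 4628976)/24 - 48525 = (1/24)*(-4628992) - 48525 = -578624/3 - 48525 = -724199/3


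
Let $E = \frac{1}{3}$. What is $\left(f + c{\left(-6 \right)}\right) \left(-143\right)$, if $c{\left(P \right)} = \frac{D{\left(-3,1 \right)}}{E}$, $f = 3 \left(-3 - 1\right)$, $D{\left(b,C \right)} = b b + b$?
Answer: $-858$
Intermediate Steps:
$D{\left(b,C \right)} = b + b^{2}$ ($D{\left(b,C \right)} = b^{2} + b = b + b^{2}$)
$E = \frac{1}{3} \approx 0.33333$
$f = -12$ ($f = 3 \left(-4\right) = -12$)
$c{\left(P \right)} = 18$ ($c{\left(P \right)} = - 3 \left(1 - 3\right) \frac{1}{\frac{1}{3}} = \left(-3\right) \left(-2\right) 3 = 6 \cdot 3 = 18$)
$\left(f + c{\left(-6 \right)}\right) \left(-143\right) = \left(-12 + 18\right) \left(-143\right) = 6 \left(-143\right) = -858$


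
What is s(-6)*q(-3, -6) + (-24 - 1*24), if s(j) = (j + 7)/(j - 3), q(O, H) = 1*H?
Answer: -142/3 ≈ -47.333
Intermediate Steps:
q(O, H) = H
s(j) = (7 + j)/(-3 + j)
s(-6)*q(-3, -6) + (-24 - 1*24) = ((7 - 6)/(-3 - 6))*(-6) + (-24 - 1*24) = (1/(-9))*(-6) + (-24 - 24) = -1/9*1*(-6) - 48 = -1/9*(-6) - 48 = 2/3 - 48 = -142/3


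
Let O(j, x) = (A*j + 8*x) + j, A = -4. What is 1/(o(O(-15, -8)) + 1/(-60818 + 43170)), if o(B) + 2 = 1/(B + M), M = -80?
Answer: -1747152/3512051 ≈ -0.49747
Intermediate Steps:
O(j, x) = -3*j + 8*x (O(j, x) = (-4*j + 8*x) + j = -3*j + 8*x)
o(B) = -2 + 1/(-80 + B) (o(B) = -2 + 1/(B - 80) = -2 + 1/(-80 + B))
1/(o(O(-15, -8)) + 1/(-60818 + 43170)) = 1/((161 - 2*(-3*(-15) + 8*(-8)))/(-80 + (-3*(-15) + 8*(-8))) + 1/(-60818 + 43170)) = 1/((161 - 2*(45 - 64))/(-80 + (45 - 64)) + 1/(-17648)) = 1/((161 - 2*(-19))/(-80 - 19) - 1/17648) = 1/((161 + 38)/(-99) - 1/17648) = 1/(-1/99*199 - 1/17648) = 1/(-199/99 - 1/17648) = 1/(-3512051/1747152) = -1747152/3512051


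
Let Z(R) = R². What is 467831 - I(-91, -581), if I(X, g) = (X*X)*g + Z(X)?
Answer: 5270811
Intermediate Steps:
I(X, g) = X² + g*X² (I(X, g) = (X*X)*g + X² = X²*g + X² = g*X² + X² = X² + g*X²)
467831 - I(-91, -581) = 467831 - (-91)²*(1 - 581) = 467831 - 8281*(-580) = 467831 - 1*(-4802980) = 467831 + 4802980 = 5270811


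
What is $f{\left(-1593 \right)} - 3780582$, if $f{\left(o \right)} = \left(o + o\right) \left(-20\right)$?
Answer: $-3716862$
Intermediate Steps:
$f{\left(o \right)} = - 40 o$ ($f{\left(o \right)} = 2 o \left(-20\right) = - 40 o$)
$f{\left(-1593 \right)} - 3780582 = \left(-40\right) \left(-1593\right) - 3780582 = 63720 - 3780582 = -3716862$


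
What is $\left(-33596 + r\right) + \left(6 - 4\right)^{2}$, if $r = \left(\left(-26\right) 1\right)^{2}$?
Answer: $-32916$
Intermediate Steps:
$r = 676$ ($r = \left(-26\right)^{2} = 676$)
$\left(-33596 + r\right) + \left(6 - 4\right)^{2} = \left(-33596 + 676\right) + \left(6 - 4\right)^{2} = -32920 + 2^{2} = -32920 + 4 = -32916$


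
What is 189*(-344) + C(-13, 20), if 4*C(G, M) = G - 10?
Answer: -260087/4 ≈ -65022.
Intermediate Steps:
C(G, M) = -5/2 + G/4 (C(G, M) = (G - 10)/4 = (-10 + G)/4 = -5/2 + G/4)
189*(-344) + C(-13, 20) = 189*(-344) + (-5/2 + (¼)*(-13)) = -65016 + (-5/2 - 13/4) = -65016 - 23/4 = -260087/4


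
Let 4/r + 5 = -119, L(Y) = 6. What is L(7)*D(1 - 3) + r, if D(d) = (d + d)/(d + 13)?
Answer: -755/341 ≈ -2.2141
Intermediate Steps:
r = -1/31 (r = 4/(-5 - 119) = 4/(-124) = 4*(-1/124) = -1/31 ≈ -0.032258)
D(d) = 2*d/(13 + d) (D(d) = (2*d)/(13 + d) = 2*d/(13 + d))
L(7)*D(1 - 3) + r = 6*(2*(1 - 3)/(13 + (1 - 3))) - 1/31 = 6*(2*(-2)/(13 - 2)) - 1/31 = 6*(2*(-2)/11) - 1/31 = 6*(2*(-2)*(1/11)) - 1/31 = 6*(-4/11) - 1/31 = -24/11 - 1/31 = -755/341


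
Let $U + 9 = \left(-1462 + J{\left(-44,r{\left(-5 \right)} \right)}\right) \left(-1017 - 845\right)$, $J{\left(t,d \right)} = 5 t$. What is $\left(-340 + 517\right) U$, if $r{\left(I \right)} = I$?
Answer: $554341875$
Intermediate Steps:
$U = 3131875$ ($U = -9 + \left(-1462 + 5 \left(-44\right)\right) \left(-1017 - 845\right) = -9 + \left(-1462 - 220\right) \left(-1862\right) = -9 - -3131884 = -9 + 3131884 = 3131875$)
$\left(-340 + 517\right) U = \left(-340 + 517\right) 3131875 = 177 \cdot 3131875 = 554341875$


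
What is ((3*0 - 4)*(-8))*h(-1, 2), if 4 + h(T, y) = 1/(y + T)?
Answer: -96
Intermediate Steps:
h(T, y) = -4 + 1/(T + y) (h(T, y) = -4 + 1/(y + T) = -4 + 1/(T + y))
((3*0 - 4)*(-8))*h(-1, 2) = ((3*0 - 4)*(-8))*((1 - 4*(-1) - 4*2)/(-1 + 2)) = ((0 - 4)*(-8))*((1 + 4 - 8)/1) = (-4*(-8))*(1*(-3)) = 32*(-3) = -96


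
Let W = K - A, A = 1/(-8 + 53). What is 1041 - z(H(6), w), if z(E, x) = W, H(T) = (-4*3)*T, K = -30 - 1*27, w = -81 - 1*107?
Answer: 49411/45 ≈ 1098.0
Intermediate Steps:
w = -188 (w = -81 - 107 = -188)
K = -57 (K = -30 - 27 = -57)
A = 1/45 ≈ 0.022222
H(T) = -12*T
W = -2566/45 (W = -57 - 1*1/45 = -57 - 1/45 = -2566/45 ≈ -57.022)
z(E, x) = -2566/45
1041 - z(H(6), w) = 1041 - 1*(-2566/45) = 1041 + 2566/45 = 49411/45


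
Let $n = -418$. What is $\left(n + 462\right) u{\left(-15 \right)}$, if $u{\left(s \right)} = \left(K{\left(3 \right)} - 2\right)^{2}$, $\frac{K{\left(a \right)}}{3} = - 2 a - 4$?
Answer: $45056$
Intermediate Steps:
$K{\left(a \right)} = -12 - 6 a$ ($K{\left(a \right)} = 3 \left(- 2 a - 4\right) = 3 \left(-4 - 2 a\right) = -12 - 6 a$)
$u{\left(s \right)} = 1024$ ($u{\left(s \right)} = \left(\left(-12 - 18\right) - 2\right)^{2} = \left(-30 - 2\right)^{2} = \left(-32\right)^{2} = 1024$)
$\left(n + 462\right) u{\left(-15 \right)} = \left(-418 + 462\right) 1024 = 44 \cdot 1024 = 45056$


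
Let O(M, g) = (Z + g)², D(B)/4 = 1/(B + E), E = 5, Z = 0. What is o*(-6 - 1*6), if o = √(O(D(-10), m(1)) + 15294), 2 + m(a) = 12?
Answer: -12*√15394 ≈ -1488.9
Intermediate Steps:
D(B) = 4/(5 + B) (D(B) = 4/(B + 5) = 4/(5 + B))
m(a) = 10 (m(a) = -2 + 12 = 10)
O(M, g) = g² (O(M, g) = (0 + g)² = g²)
o = √15394 (o = √(10² + 15294) = √(100 + 15294) = √15394 ≈ 124.07)
o*(-6 - 1*6) = √15394*(-6 - 1*6) = √15394*(-6 - 6) = √15394*(-12) = -12*√15394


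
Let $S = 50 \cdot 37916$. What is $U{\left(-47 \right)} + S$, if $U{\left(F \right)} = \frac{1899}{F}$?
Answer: $\frac{89100701}{47} \approx 1.8958 \cdot 10^{6}$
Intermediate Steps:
$S = 1895800$
$U{\left(-47 \right)} + S = \frac{1899}{-47} + 1895800 = 1899 \left(- \frac{1}{47}\right) + 1895800 = - \frac{1899}{47} + 1895800 = \frac{89100701}{47}$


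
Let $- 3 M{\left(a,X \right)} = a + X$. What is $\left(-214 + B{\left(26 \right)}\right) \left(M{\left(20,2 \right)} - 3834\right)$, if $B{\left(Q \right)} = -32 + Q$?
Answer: $\frac{2535280}{3} \approx 8.4509 \cdot 10^{5}$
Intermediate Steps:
$M{\left(a,X \right)} = - \frac{X}{3} - \frac{a}{3}$ ($M{\left(a,X \right)} = - \frac{a + X}{3} = - \frac{X + a}{3} = - \frac{X}{3} - \frac{a}{3}$)
$\left(-214 + B{\left(26 \right)}\right) \left(M{\left(20,2 \right)} - 3834\right) = \left(-214 + \left(-32 + 26\right)\right) \left(\left(\left(- \frac{1}{3}\right) 2 - \frac{20}{3}\right) - 3834\right) = \left(-214 - 6\right) \left(\left(- \frac{2}{3} - \frac{20}{3}\right) - 3834\right) = - 220 \left(- \frac{22}{3} - 3834\right) = \left(-220\right) \left(- \frac{11524}{3}\right) = \frac{2535280}{3}$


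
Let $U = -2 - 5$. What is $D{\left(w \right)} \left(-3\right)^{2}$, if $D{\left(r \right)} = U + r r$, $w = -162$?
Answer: $236133$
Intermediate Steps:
$U = -7$
$D{\left(r \right)} = -7 + r^{2}$ ($D{\left(r \right)} = -7 + r r = -7 + r^{2}$)
$D{\left(w \right)} \left(-3\right)^{2} = \left(-7 + \left(-162\right)^{2}\right) \left(-3\right)^{2} = \left(-7 + 26244\right) 9 = 26237 \cdot 9 = 236133$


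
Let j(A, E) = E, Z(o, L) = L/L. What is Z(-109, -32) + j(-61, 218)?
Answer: 219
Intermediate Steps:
Z(o, L) = 1
Z(-109, -32) + j(-61, 218) = 1 + 218 = 219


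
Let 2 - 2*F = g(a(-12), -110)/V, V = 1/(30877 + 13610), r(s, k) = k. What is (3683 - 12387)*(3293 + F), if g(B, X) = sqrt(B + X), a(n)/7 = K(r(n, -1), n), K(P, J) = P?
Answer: -28670976 + 580822272*I*sqrt(13) ≈ -2.8671e+7 + 2.0942e+9*I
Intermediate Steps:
a(n) = -7 (a(n) = 7*(-1) = -7)
V = 1/44487 ≈ 2.2478e-5
F = 1 - 133461*I*sqrt(13)/2 (F = 1 - sqrt(-7 - 110)/(2*1/44487) = 1 - sqrt(-117)*44487/2 = 1 - 3*I*sqrt(13)*44487/2 = 1 - 133461*I*sqrt(13)/2 ≈ 1.0 - 2.406e+5*I)
(3683 - 12387)*(3293 + F) = (3683 - 12387)*(3293 + (1 - 133461*I*sqrt(13)/2)) = -8704*(3294 - 133461*I*sqrt(13)/2) = -28670976 + 580822272*I*sqrt(13)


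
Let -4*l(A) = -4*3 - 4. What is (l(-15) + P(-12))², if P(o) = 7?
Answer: 121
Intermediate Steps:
l(A) = 4 (l(A) = -(-4*3 - 4)/4 = -(-12 - 4)/4 = -¼*(-16) = 4)
(l(-15) + P(-12))² = (4 + 7)² = 11² = 121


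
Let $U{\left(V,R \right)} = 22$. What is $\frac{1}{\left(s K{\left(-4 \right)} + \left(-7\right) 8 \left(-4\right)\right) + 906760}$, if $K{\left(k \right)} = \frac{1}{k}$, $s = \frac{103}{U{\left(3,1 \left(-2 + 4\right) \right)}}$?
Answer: $\frac{88}{79814489} \approx 1.1026 \cdot 10^{-6}$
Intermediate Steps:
$s = \frac{103}{22} \approx 4.6818$
$\frac{1}{\left(s K{\left(-4 \right)} + \left(-7\right) 8 \left(-4\right)\right) + 906760} = \frac{1}{\left(\frac{103}{22 \left(-4\right)} + \left(-7\right) 8 \left(-4\right)\right) + 906760} = \frac{1}{\left(\frac{103}{22} \left(- \frac{1}{4}\right) - -224\right) + 906760} = \frac{1}{\left(- \frac{103}{88} + 224\right) + 906760} = \frac{1}{\frac{19609}{88} + 906760} = \frac{1}{\frac{79814489}{88}} = \frac{88}{79814489}$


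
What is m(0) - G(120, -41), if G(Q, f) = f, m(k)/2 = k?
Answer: 41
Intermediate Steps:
m(k) = 2*k
m(0) - G(120, -41) = 2*0 - 1*(-41) = 0 + 41 = 41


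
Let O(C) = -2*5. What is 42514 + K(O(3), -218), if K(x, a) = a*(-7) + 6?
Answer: 44046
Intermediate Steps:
O(C) = -10
K(x, a) = 6 - 7*a (K(x, a) = -7*a + 6 = 6 - 7*a)
42514 + K(O(3), -218) = 42514 + (6 - 7*(-218)) = 42514 + (6 + 1526) = 42514 + 1532 = 44046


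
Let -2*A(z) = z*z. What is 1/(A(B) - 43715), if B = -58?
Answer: -1/45397 ≈ -2.2028e-5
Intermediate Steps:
A(z) = -z²/2 (A(z) = -z*z/2 = -z²/2)
1/(A(B) - 43715) = 1/(-½*(-58)² - 43715) = 1/(-½*3364 - 43715) = 1/(-1682 - 43715) = 1/(-45397) = -1/45397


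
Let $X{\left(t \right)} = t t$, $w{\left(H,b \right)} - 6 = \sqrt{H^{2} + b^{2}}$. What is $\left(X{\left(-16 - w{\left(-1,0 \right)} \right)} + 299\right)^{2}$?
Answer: $685584$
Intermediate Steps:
$w{\left(H,b \right)} = 6 + \sqrt{H^{2} + b^{2}}$
$X{\left(t \right)} = t^{2}$
$\left(X{\left(-16 - w{\left(-1,0 \right)} \right)} + 299\right)^{2} = \left(\left(-16 - \left(6 + \sqrt{\left(-1\right)^{2} + 0^{2}}\right)\right)^{2} + 299\right)^{2} = \left(\left(-16 - \left(6 + \sqrt{1 + 0}\right)\right)^{2} + 299\right)^{2} = \left(\left(-16 - \left(6 + \sqrt{1}\right)\right)^{2} + 299\right)^{2} = \left(\left(-16 - \left(6 + 1\right)\right)^{2} + 299\right)^{2} = \left(\left(-16 - 7\right)^{2} + 299\right)^{2} = \left(\left(-23\right)^{2} + 299\right)^{2} = \left(529 + 299\right)^{2} = 828^{2} = 685584$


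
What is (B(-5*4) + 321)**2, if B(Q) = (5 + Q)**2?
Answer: 298116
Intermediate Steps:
(B(-5*4) + 321)**2 = ((5 - 5*4)**2 + 321)**2 = ((5 - 20)**2 + 321)**2 = ((-15)**2 + 321)**2 = (225 + 321)**2 = 546**2 = 298116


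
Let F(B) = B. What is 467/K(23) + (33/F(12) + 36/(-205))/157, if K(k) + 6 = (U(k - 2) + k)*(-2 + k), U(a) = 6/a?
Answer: 61141193/62181420 ≈ 0.98327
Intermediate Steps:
K(k) = -6 + (-2 + k)*(k + 6/(-2 + k)) (K(k) = -6 + (6/(k - 2) + k)*(-2 + k) = -6 + (6/(-2 + k) + k)*(-2 + k) = -6 + (k + 6/(-2 + k))*(-2 + k) = -6 + (-2 + k)*(k + 6/(-2 + k)))
467/K(23) + (33/F(12) + 36/(-205))/157 = 467/((23*(-2 + 23))) + (33/12 + 36/(-205))/157 = 467/((23*21)) + (33*(1/12) + 36*(-1/205))*(1/157) = 467/483 + (11/4 - 36/205)*(1/157) = 467*(1/483) + (2111/820)*(1/157) = 467/483 + 2111/128740 = 61141193/62181420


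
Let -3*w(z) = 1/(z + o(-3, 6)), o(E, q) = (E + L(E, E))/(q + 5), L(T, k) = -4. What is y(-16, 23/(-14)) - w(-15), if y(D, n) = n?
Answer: -6011/3612 ≈ -1.6642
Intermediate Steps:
o(E, q) = (-4 + E)/(5 + q) (o(E, q) = (E - 4)/(q + 5) = (-4 + E)/(5 + q))
w(z) = -1/(3*(-7/11 + z)) (w(z) = -1/(3*(z + (-4 - 3)/(5 + 6))) = -1/(3*(z - 7/11)) = -1/(3*(-7/11 + z)))
y(-16, 23/(-14)) - w(-15) = 23/(-14) - (-11)/(-21 + 33*(-15)) = 23*(-1/14) - (-11)/(-21 - 495) = -23/14 - (-11)/(-516) = -23/14 - (-11)*(-1)/516 = -23/14 - 1*11/516 = -23/14 - 11/516 = -6011/3612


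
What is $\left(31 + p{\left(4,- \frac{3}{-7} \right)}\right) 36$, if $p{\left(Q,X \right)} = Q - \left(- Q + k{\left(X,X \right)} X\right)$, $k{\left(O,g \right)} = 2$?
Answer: $\frac{9612}{7} \approx 1373.1$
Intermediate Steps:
$p{\left(Q,X \right)} = - 2 X + 2 Q$ ($p{\left(Q,X \right)} = Q - \left(- Q + 2 X\right) = Q + \left(Q - 2 X\right) = - 2 X + 2 Q$)
$\left(31 + p{\left(4,- \frac{3}{-7} \right)}\right) 36 = \left(31 + \left(- 2 \left(- \frac{3}{-7}\right) + 2 \cdot 4\right)\right) 36 = \left(31 + \left(- 2 \left(\left(-3\right) \left(- \frac{1}{7}\right)\right) + 8\right)\right) 36 = \left(31 + \left(\left(-2\right) \frac{3}{7} + 8\right)\right) 36 = \left(31 + \left(- \frac{6}{7} + 8\right)\right) 36 = \left(31 + \frac{50}{7}\right) 36 = \frac{267}{7} \cdot 36 = \frac{9612}{7}$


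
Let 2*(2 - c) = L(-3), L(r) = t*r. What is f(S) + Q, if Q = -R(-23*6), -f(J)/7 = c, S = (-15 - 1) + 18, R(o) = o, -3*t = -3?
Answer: 227/2 ≈ 113.50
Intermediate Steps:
t = 1 (t = -⅓*(-3) = 1)
L(r) = r (L(r) = 1*r = r)
S = 2 (S = -16 + 18 = 2)
c = 7/2 (c = 2 - ½*(-3) = 2 + 3/2 = 7/2 ≈ 3.5000)
f(J) = -49/2 (f(J) = -7*7/2 = -49/2)
Q = 138 (Q = -(-23)*6 = -1*(-138) = 138)
f(S) + Q = -49/2 + 138 = 227/2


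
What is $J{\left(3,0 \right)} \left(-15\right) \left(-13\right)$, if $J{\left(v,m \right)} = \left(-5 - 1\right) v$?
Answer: $-3510$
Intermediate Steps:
$J{\left(v,m \right)} = - 6 v$
$J{\left(3,0 \right)} \left(-15\right) \left(-13\right) = \left(-6\right) 3 \left(-15\right) \left(-13\right) = \left(-18\right) \left(-15\right) \left(-13\right) = 270 \left(-13\right) = -3510$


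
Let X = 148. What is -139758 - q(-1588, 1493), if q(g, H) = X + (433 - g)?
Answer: -141927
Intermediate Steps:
q(g, H) = 581 - g (q(g, H) = 148 + (433 - g) = 581 - g)
-139758 - q(-1588, 1493) = -139758 - (581 - 1*(-1588)) = -139758 - (581 + 1588) = -139758 - 1*2169 = -139758 - 2169 = -141927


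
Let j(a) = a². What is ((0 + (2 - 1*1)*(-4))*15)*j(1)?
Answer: -60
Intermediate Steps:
((0 + (2 - 1*1)*(-4))*15)*j(1) = ((0 + (2 - 1*1)*(-4))*15)*1² = ((0 + (2 - 1)*(-4))*15)*1 = ((0 + 1*(-4))*15)*1 = ((0 - 4)*15)*1 = -4*15*1 = -60*1 = -60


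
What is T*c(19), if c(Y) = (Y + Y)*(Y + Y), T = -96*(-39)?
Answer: 5406336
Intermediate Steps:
T = 3744
c(Y) = 4*Y² (c(Y) = (2*Y)*(2*Y) = 4*Y²)
T*c(19) = 3744*(4*19²) = 3744*(4*361) = 3744*1444 = 5406336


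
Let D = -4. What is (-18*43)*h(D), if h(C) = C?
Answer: 3096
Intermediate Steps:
(-18*43)*h(D) = -18*43*(-4) = -774*(-4) = 3096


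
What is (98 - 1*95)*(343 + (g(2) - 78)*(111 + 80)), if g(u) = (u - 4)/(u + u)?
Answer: -87903/2 ≈ -43952.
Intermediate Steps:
g(u) = (-4 + u)/(2*u) (g(u) = (-4 + u)/((2*u)) = (-4 + u)*(1/(2*u)) = (-4 + u)/(2*u))
(98 - 1*95)*(343 + (g(2) - 78)*(111 + 80)) = (98 - 1*95)*(343 + ((1/2)*(-4 + 2)/2 - 78)*(111 + 80)) = (98 - 95)*(343 + ((1/2)*(1/2)*(-2) - 78)*191) = 3*(343 + (-1/2 - 78)*191) = 3*(343 - 157/2*191) = 3*(343 - 29987/2) = 3*(-29301/2) = -87903/2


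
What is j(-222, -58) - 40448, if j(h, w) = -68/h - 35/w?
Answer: -260398367/6438 ≈ -40447.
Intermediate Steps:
j(-222, -58) - 40448 = (-68/(-222) - 35/(-58)) - 40448 = (-68*(-1/222) - 35*(-1/58)) - 40448 = (34/111 + 35/58) - 40448 = 5857/6438 - 40448 = -260398367/6438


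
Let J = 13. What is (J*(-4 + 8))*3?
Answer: 156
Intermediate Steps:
(J*(-4 + 8))*3 = (13*(-4 + 8))*3 = (13*4)*3 = 52*3 = 156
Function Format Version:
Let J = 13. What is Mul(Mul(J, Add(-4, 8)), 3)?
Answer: 156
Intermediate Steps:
Mul(Mul(J, Add(-4, 8)), 3) = Mul(Mul(13, Add(-4, 8)), 3) = Mul(Mul(13, 4), 3) = Mul(52, 3) = 156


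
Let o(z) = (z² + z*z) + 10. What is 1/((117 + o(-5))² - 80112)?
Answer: -1/48783 ≈ -2.0499e-5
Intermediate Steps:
o(z) = 10 + 2*z² (o(z) = (z² + z²) + 10 = 2*z² + 10 = 10 + 2*z²)
1/((117 + o(-5))² - 80112) = 1/((117 + (10 + 2*(-5)²))² - 80112) = 1/((117 + (10 + 2*25))² - 80112) = 1/((117 + (10 + 50))² - 80112) = 1/((117 + 60)² - 80112) = 1/(177² - 80112) = 1/(31329 - 80112) = 1/(-48783) = -1/48783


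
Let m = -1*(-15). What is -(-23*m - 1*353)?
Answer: 698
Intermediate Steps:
m = 15
-(-23*m - 1*353) = -(-23*15 - 1*353) = -(-345 - 353) = -1*(-698) = 698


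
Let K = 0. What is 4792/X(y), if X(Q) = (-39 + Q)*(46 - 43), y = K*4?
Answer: -4792/117 ≈ -40.957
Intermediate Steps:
y = 0 (y = 0*4 = 0)
X(Q) = -117 + 3*Q (X(Q) = (-39 + Q)*3 = -117 + 3*Q)
4792/X(y) = 4792/(-117 + 3*0) = 4792/(-117 + 0) = 4792/(-117) = 4792*(-1/117) = -4792/117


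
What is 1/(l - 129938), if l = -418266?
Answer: -1/548204 ≈ -1.8241e-6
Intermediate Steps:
1/(l - 129938) = 1/(-418266 - 129938) = 1/(-548204) = -1/548204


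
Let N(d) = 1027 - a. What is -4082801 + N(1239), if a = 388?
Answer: -4082162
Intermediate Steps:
N(d) = 639 (N(d) = 1027 - 1*388 = 1027 - 388 = 639)
-4082801 + N(1239) = -4082801 + 639 = -4082162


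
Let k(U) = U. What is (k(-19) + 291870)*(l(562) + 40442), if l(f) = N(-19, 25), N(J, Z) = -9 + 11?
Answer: 11803621844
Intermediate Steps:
N(J, Z) = 2
l(f) = 2
(k(-19) + 291870)*(l(562) + 40442) = (-19 + 291870)*(2 + 40442) = 291851*40444 = 11803621844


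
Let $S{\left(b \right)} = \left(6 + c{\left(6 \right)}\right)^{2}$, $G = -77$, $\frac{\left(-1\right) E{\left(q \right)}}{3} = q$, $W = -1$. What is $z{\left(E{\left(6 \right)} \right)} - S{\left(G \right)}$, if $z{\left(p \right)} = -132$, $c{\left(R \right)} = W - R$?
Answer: $-133$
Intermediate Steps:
$E{\left(q \right)} = - 3 q$
$c{\left(R \right)} = -1 - R$
$S{\left(b \right)} = 1$ ($S{\left(b \right)} = \left(6 - 7\right)^{2} = \left(-1\right)^{2} = 1$)
$z{\left(E{\left(6 \right)} \right)} - S{\left(G \right)} = -132 - 1 = -133$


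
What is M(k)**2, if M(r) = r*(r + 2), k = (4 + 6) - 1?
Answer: 9801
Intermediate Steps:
k = 9 (k = 10 - 1 = 9)
M(r) = r*(2 + r)
M(k)**2 = (9*(2 + 9))**2 = (9*11)**2 = 99**2 = 9801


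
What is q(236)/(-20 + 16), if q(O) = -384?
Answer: 96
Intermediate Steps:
q(236)/(-20 + 16) = -384/(-20 + 16) = -384/(-4) = -384*(-¼) = 96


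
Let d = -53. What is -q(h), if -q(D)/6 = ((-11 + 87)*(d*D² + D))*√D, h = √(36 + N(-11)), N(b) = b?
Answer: -601920*√5 ≈ -1.3459e+6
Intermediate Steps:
h = 5 (h = √(36 - 11) = √25 = 5)
q(D) = -6*√D*(-4028*D² + 76*D) (q(D) = -6*(-11 + 87)*(-53*D² + D)*√D = -6*76*(D - 53*D²)*√D = -6*(-4028*D² + 76*D)*√D = -6*√D*(-4028*D² + 76*D))
-q(h) = -5^(3/2)*(-456 + 24168*5) = -5*√5*(-456 + 120840) = -5*√5*120384 = -601920*√5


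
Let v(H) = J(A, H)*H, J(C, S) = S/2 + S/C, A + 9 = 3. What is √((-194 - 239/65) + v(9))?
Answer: 43*I*√390/65 ≈ 13.064*I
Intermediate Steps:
A = -6 (A = -9 + 3 = -6)
J(C, S) = S/2 + S/C (J(C, S) = S*(½) + S/C = S/2 + S/C)
v(H) = H²/3 (v(H) = (H/2 + H/(-6))*H = (H/2 + H*(-⅙))*H = (H/2 - H/6)*H = (H/3)*H = H²/3)
√((-194 - 239/65) + v(9)) = √((-194 - 239/65) + (⅓)*9²) = √((-194 - 239/65) + (⅓)*81) = √((-194 - 1*239/65) + 27) = √((-194 - 239/65) + 27) = √(-12849/65 + 27) = √(-11094/65) = 43*I*√390/65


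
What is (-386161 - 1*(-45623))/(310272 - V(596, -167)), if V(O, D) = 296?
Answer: -170269/154988 ≈ -1.0986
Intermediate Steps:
(-386161 - 1*(-45623))/(310272 - V(596, -167)) = (-386161 - 1*(-45623))/(310272 - 1*296) = (-386161 + 45623)/(310272 - 296) = -340538/309976 = -340538*1/309976 = -170269/154988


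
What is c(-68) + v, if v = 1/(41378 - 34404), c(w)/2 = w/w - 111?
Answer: -1534279/6974 ≈ -220.00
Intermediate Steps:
c(w) = -220 (c(w) = 2*(w/w - 111) = 2*(1 - 111) = 2*(-110) = -220)
v = 1/6974 ≈ 0.00014339
c(-68) + v = -220 + 1/6974 = -1534279/6974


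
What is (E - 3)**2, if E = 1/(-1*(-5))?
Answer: 196/25 ≈ 7.8400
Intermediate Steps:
E = 1/5 ≈ 0.20000
(E - 3)**2 = (1/5 - 3)**2 = (-14/5)**2 = 196/25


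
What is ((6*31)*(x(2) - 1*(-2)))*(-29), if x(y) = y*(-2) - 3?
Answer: 26970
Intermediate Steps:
x(y) = -3 - 2*y (x(y) = -2*y - 3 = -3 - 2*y)
((6*31)*(x(2) - 1*(-2)))*(-29) = ((6*31)*((-3 - 2*2) - 1*(-2)))*(-29) = (186*((-3 - 4) + 2))*(-29) = (186*(-7 + 2))*(-29) = (186*(-5))*(-29) = -930*(-29) = 26970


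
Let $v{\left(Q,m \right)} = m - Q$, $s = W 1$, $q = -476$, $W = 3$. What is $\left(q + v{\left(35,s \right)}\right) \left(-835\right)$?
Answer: $424180$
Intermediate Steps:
$s = 3$ ($s = 3 \cdot 1 = 3$)
$\left(q + v{\left(35,s \right)}\right) \left(-835\right) = \left(-476 + \left(3 - 35\right)\right) \left(-835\right) = \left(-476 - 32\right) \left(-835\right) = \left(-508\right) \left(-835\right) = 424180$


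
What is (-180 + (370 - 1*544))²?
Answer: 125316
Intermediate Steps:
(-180 + (370 - 1*544))² = (-180 + (370 - 544))² = (-180 - 174)² = (-354)² = 125316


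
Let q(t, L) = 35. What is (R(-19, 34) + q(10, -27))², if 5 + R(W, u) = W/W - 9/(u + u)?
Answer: 4405801/4624 ≈ 952.81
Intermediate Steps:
R(W, u) = -4 - 9/(2*u) (R(W, u) = -5 + (W/W - 9/(u + u)) = -5 + (1 - 9*1/(2*u)) = -5 + (1 - 9/(2*u)) = -4 - 9/(2*u))
(R(-19, 34) + q(10, -27))² = ((-4 - 9/2/34) + 35)² = ((-4 - 9/2*1/34) + 35)² = ((-4 - 9/68) + 35)² = (-281/68 + 35)² = (2099/68)² = 4405801/4624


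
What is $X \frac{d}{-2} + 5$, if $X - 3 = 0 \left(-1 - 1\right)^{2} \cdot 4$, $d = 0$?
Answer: $5$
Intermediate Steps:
$X = 3$ ($X = 3 + 0 \left(-1 - 1\right)^{2} \cdot 4 = 3 + 0 \left(-2\right)^{2} \cdot 4 = 3 + 0 \cdot 4 \cdot 4 = 3 + 0 \cdot 4 = 3 + 0 = 3$)
$X \frac{d}{-2} + 5 = 3 \frac{0}{-2} + 5 = 3 \cdot 0 \left(- \frac{1}{2}\right) + 5 = 3 \cdot 0 + 5 = 0 + 5 = 5$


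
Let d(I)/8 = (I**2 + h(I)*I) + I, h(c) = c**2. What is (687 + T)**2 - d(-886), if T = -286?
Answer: 5557939569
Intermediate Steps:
d(I) = 8*I + 8*I**2 + 8*I**3 (d(I) = 8*((I**2 + I**2*I) + I) = 8*((I**2 + I**3) + I) = 8*(I + I**2 + I**3) = 8*I + 8*I**2 + 8*I**3)
(687 + T)**2 - d(-886) = (687 - 286)**2 - 8*(-886)*(1 - 886 + (-886)**2) = 401**2 - 8*(-886)*(1 - 886 + 784996) = 160801 - 8*(-886)*784111 = 160801 - 1*(-5557778768) = 160801 + 5557778768 = 5557939569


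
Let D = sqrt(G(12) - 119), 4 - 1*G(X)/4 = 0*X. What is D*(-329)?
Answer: -329*I*sqrt(103) ≈ -3339.0*I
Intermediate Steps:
G(X) = 16 (G(X) = 16 - 0*X = 16 - 4*0 = 16 + 0 = 16)
D = I*sqrt(103) (D = sqrt(16 - 119) = sqrt(-103) = I*sqrt(103) ≈ 10.149*I)
D*(-329) = (I*sqrt(103))*(-329) = -329*I*sqrt(103)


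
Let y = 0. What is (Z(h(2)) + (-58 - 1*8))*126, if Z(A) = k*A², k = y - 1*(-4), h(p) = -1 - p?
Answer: -3780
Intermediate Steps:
k = 4 (k = 0 - 1*(-4) = 0 + 4 = 4)
Z(A) = 4*A²
(Z(h(2)) + (-58 - 1*8))*126 = (4*(-1 - 1*2)² + (-58 - 1*8))*126 = (4*(-1 - 2)² + (-58 - 8))*126 = (4*(-3)² - 66)*126 = (4*9 - 66)*126 = (36 - 66)*126 = -30*126 = -3780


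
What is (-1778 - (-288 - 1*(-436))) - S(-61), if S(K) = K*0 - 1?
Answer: -1925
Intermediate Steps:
S(K) = -1 (S(K) = 0 - 1 = -1)
(-1778 - (-288 - 1*(-436))) - S(-61) = (-1778 - (-288 - 1*(-436))) - 1*(-1) = (-1778 - (-288 + 436)) + 1 = (-1778 - 1*148) + 1 = (-1778 - 148) + 1 = -1926 + 1 = -1925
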